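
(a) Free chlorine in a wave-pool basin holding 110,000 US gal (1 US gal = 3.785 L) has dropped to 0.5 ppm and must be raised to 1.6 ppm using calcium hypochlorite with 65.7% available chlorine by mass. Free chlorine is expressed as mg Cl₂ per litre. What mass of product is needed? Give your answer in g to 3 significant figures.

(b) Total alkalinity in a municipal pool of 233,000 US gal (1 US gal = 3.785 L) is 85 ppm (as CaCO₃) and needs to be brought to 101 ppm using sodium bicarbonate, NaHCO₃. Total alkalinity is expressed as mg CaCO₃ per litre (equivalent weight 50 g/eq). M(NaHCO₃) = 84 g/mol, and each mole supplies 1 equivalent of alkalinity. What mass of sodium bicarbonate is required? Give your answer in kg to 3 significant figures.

(a) 697 g; (b) 23.7 kg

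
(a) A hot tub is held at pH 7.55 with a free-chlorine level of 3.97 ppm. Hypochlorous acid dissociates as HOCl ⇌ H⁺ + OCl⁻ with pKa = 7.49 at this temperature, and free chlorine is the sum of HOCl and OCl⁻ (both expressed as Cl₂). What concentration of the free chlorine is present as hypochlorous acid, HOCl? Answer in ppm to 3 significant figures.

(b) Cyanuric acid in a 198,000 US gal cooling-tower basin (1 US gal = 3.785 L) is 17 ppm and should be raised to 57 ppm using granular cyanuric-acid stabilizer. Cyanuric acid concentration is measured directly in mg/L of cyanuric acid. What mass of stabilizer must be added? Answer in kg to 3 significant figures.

(a) 1.85 ppm; (b) 30.0 kg

(a) [OCl⁻]/[HOCl] = 10^(pH − pKa) = 10^(7.55 − 7.49) = 10^0.06 = 1.148.
(a) Fraction as HOCl = 1 / (1 + 1.148) = 0.4655.
(a) HOCl = 0.4655 × 3.97 ppm = 1.848 ppm.

(b) Volume: 198,000 US gal × 3.785 L/gal = 749,430 L.
(b) CYA to add: (57 − 17) = 40 mg/L × 749,430 L = 29,980 g cyanuric acid.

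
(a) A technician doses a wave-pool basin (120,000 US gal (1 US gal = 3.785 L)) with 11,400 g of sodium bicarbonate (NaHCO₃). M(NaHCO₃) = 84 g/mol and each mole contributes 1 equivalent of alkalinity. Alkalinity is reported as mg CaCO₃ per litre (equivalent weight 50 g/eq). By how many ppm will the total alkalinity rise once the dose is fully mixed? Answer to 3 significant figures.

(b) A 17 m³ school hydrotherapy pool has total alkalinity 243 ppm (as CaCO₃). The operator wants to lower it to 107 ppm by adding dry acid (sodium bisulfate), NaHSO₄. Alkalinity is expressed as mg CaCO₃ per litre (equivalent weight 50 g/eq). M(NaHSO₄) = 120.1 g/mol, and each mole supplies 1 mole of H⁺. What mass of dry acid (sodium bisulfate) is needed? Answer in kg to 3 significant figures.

(a) 14.9 ppm; (b) 5.55 kg

(a) Volume: 120,000 US gal × 3.785 L/gal = 454,200 L.
(a) Moles of NaHCO₃: 11,400 g ÷ 84 g/mol = 135.7 mol → 135.7 eq of alkalinity.
(a) As CaCO₃: 135.7 eq × 50 g/eq = 6786 g.
(a) Rise: 6786 g / 454,200 L × 1000 = 14.94 mg/L.

(b) Volume: 17 m³ = 17,000 L.
(b) Alkalinity to neutralize: (243 − 107) = 136 mg/L as CaCO₃ × 17,000 L = 2312 g as CaCO₃.
(b) Equivalents of H⁺ required: 2312 ÷ 50 g/eq = 46.24 eq = 46.24 mol NaHSO₄.
(b) Mass of NaHSO₄: 46.24 × 120.1 = 5553 g.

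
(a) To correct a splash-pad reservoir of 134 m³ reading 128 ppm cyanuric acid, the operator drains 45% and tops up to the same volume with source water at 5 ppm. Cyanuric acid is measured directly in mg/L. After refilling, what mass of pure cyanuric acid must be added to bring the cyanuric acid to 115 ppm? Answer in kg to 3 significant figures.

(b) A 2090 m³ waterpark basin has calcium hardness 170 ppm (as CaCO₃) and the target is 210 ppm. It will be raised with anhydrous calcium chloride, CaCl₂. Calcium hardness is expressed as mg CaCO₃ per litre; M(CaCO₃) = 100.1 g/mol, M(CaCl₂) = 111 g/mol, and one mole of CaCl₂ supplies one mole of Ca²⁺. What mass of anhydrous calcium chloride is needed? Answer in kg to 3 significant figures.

(a) Volume: 134 m³ = 134,000 L.
(a) After draining 45% and refilling: 128 × 0.55 + 5 × 0.45 = 72.65 ppm.
(a) Deficit to target: 115 − 72.65 = 42.35 mg/L.
(a) Mass: 42.35 mg/L × 134,000 L = 5675 g cyanuric acid.

(b) Volume: 2090 m³ = 2,090,000 L.
(b) Hardness to add: (210 − 170) = 40 mg/L as CaCO₃ × 2,090,000 L = 83,600 g as CaCO₃.
(b) Moles of Ca²⁺ (1 mol Ca²⁺ ≡ 1 mol CaCO₃): 83,600 / 100.1 g/mol = 835.2 mol.
(b) Mass of CaCl₂: 835.2 × 111 = 92,700 g.

(a) 5.67 kg; (b) 92.7 kg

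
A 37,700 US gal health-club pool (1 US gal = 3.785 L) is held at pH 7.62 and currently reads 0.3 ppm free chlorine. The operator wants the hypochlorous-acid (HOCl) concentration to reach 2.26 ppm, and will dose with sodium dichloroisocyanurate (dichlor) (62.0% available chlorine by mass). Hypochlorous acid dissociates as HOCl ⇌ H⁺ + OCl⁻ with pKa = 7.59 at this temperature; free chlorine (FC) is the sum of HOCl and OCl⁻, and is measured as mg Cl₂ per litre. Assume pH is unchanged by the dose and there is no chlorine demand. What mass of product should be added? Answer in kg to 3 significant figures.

Volume: 37,700 US gal × 3.785 L/gal = 142,694 L.
[OCl⁻]/[HOCl] = 10^(pH − pKa) = 10^(7.62 − 7.59) = 1.072; fraction as HOCl = 1/(1 + 1.072) = 0.4827.
Free chlorine required for 2.26 ppm HOCl: 2.26 / 0.4827 = 4.682 ppm.
FC to add: 4.682 − 0.3 = 4.382 mg/L as Cl₂.
Cl₂ equivalent: 4.382 mg/L × 142,694 L = 625.2 g.
Product at 62.0% available Cl: 625.2 / 0.62 = 1008 g.

1.01 kg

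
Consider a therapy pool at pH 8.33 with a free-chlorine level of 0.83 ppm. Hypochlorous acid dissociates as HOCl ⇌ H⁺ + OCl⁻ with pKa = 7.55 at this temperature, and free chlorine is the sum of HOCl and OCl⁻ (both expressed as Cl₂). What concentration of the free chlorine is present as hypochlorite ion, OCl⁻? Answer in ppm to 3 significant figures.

0.712 ppm

[OCl⁻]/[HOCl] = 10^(pH − pKa) = 10^(8.33 − 7.55) = 10^0.78 = 6.026.
Fraction as HOCl = 1 / (1 + 6.026) = 0.1423.
OCl⁻ = (1 − 0.1423) × 0.83 ppm = 0.7119 ppm.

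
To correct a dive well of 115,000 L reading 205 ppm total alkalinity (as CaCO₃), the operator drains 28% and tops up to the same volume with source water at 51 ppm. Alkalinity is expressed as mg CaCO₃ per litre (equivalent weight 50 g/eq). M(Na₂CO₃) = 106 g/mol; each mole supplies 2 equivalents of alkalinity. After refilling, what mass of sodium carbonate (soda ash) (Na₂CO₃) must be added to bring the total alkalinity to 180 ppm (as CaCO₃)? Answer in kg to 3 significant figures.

After draining 28% and refilling: 205 × 0.72 + 51 × 0.28 = 161.88 ppm.
Deficit to target: 180 − 161.88 = 18.12 mg/L.
As CaCO₃: 18.12 mg/L × 115,000 L = 2084 g; ÷ 50 g/eq ÷ 2 = 20.84 mol Na₂CO₃.
Mass: 20.84 × 106 = 2209 g.

2.21 kg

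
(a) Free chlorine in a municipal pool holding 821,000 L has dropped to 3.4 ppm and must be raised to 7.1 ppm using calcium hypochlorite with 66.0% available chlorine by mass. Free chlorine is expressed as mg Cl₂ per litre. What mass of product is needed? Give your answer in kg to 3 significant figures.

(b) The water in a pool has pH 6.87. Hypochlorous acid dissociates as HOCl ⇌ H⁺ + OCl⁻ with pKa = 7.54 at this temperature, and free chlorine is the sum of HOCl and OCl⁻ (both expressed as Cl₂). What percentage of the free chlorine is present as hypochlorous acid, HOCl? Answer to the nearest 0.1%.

(a) Chlorine deficit: 7.1 − 3.4 = 3.7 ppm = 3.7 mg/L as Cl₂.
(a) Cl₂ equivalent needed: 3.7 mg/L × 821,000 L = 3,038,000 mg = 3038 g.
(a) Product at 66.0% available chlorine: 3038 / 0.66 = 4603 g.

(b) [OCl⁻]/[HOCl] = 10^(pH − pKa) = 10^(6.87 − 7.54) = 10^-0.67 = 0.2138.
(b) Fraction as HOCl = 1 / (1 + 0.2138) = 0.8239.

(a) 4.60 kg; (b) 82.4%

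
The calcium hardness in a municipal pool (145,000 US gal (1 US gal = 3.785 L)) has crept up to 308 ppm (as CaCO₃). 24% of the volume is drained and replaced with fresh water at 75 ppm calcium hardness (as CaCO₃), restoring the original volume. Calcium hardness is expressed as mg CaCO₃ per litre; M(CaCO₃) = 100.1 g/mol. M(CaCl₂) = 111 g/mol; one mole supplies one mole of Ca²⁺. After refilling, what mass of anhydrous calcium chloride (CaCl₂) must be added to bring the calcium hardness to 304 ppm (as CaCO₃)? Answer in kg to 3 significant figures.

31.6 kg

Volume: 145,000 US gal × 3.785 L/gal = 548,825 L.
After draining 24% and refilling: 308 × 0.76 + 75 × 0.24 = 252.08 ppm.
Deficit to target: 304 − 252.08 = 51.92 mg/L.
As CaCO₃: 51.92 mg/L × 548,825 L = 28,490 g; ÷ 100.1 = 284.7 mol Ca²⁺.
Mass: 284.7 × 111 = 31,600 g.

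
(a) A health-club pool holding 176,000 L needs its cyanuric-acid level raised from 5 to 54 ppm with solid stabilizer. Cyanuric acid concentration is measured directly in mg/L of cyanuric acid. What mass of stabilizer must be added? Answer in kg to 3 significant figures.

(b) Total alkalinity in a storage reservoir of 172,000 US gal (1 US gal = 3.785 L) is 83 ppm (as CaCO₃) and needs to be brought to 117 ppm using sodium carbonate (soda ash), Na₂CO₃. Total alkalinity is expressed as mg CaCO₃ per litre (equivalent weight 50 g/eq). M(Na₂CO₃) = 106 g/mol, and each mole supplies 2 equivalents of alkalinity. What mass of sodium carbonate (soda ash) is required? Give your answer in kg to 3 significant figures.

(a) 8.62 kg; (b) 23.5 kg

(a) CYA to add: (54 − 5) = 49 mg/L × 176,000 L = 8624 g cyanuric acid.

(b) Volume: 172,000 US gal × 3.785 L/gal = 651,020 L.
(b) Alkalinity to add: (117 − 83) = 34 mg/L as CaCO₃ × 651,020 L = 22,130 g as CaCO₃.
(b) Equivalents: 22,130 g ÷ 50 g/eq = 442.7 eq.
(b) Each mole of Na₂CO₃ supplies 2 eq, so 442.7 / 2 = 221.3 mol.
(b) Mass: 221.3 mol × 106 g/mol = 23,460 g.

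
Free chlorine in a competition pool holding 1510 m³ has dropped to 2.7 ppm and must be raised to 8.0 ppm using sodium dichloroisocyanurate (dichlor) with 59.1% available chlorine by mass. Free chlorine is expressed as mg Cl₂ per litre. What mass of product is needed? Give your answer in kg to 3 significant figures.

13.5 kg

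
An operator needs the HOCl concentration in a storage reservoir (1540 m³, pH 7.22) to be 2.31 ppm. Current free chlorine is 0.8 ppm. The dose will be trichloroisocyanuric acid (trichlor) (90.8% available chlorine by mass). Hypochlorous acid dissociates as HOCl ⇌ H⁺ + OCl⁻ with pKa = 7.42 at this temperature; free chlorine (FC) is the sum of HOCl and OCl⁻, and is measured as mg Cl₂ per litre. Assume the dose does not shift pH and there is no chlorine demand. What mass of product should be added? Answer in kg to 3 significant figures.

Volume: 1540 m³ = 1,540,000 L.
[OCl⁻]/[HOCl] = 10^(pH − pKa) = 10^(7.22 − 7.42) = 0.631; fraction as HOCl = 1/(1 + 0.631) = 0.6131.
Free chlorine required for 2.31 ppm HOCl: 2.31 / 0.6131 = 3.768 ppm.
FC to add: 3.768 − 0.8 = 2.968 mg/L as Cl₂.
Cl₂ equivalent: 2.968 mg/L × 1,540,000 L = 4570 g.
Product at 90.8% available Cl: 4570 / 0.908 = 5033 g.

5.03 kg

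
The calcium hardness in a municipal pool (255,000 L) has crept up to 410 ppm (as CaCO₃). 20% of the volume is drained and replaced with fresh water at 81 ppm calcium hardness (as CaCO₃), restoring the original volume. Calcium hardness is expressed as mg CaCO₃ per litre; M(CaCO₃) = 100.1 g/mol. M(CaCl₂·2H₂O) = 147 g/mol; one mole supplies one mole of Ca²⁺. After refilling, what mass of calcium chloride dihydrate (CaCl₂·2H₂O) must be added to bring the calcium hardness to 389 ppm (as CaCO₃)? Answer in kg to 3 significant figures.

After draining 20% and refilling: 410 × 0.80 + 81 × 0.20 = 344.2 ppm.
Deficit to target: 389 − 344.2 = 44.8 mg/L.
As CaCO₃: 44.8 mg/L × 255,000 L = 11,420 g; ÷ 100.1 = 114.1 mol Ca²⁺.
Mass: 114.1 × 147 = 16,780 g.

16.8 kg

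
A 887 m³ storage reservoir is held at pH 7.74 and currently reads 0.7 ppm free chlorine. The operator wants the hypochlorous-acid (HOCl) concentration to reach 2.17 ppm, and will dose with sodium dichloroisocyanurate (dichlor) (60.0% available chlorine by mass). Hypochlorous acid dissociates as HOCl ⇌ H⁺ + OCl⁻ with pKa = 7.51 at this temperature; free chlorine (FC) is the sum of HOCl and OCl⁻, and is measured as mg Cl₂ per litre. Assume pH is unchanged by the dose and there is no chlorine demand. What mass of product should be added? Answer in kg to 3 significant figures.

Volume: 887 m³ = 887,000 L.
[OCl⁻]/[HOCl] = 10^(pH − pKa) = 10^(7.74 − 7.51) = 1.698; fraction as HOCl = 1/(1 + 1.698) = 0.3706.
Free chlorine required for 2.17 ppm HOCl: 2.17 / 0.3706 = 5.855 ppm.
FC to add: 5.855 − 0.7 = 5.155 mg/L as Cl₂.
Cl₂ equivalent: 5.155 mg/L × 887,000 L = 4573 g.
Product at 60.0% available Cl: 4573 / 0.6 = 7621 g.

7.62 kg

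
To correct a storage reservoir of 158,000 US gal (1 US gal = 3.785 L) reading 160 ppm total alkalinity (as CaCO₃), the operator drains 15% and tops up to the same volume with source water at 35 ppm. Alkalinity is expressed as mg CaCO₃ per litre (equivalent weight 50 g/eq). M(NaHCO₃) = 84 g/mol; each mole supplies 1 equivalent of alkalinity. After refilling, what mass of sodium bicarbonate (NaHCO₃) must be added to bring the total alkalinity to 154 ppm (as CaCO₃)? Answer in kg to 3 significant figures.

12.8 kg

Volume: 158,000 US gal × 3.785 L/gal = 598,030 L.
After draining 15% and refilling: 160 × 0.85 + 35 × 0.15 = 141.25 ppm.
Deficit to target: 154 − 141.25 = 12.75 mg/L.
As CaCO₃: 12.75 mg/L × 598,030 L = 7625 g; ÷ 50 g/eq ÷ 1 = 152.5 mol NaHCO₃.
Mass: 152.5 × 84 = 12,810 g.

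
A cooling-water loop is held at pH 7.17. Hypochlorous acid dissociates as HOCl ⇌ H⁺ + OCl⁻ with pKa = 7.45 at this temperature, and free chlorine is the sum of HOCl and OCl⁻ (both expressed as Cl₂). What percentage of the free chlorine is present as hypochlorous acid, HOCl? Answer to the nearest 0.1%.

65.6%

[OCl⁻]/[HOCl] = 10^(pH − pKa) = 10^(7.17 − 7.45) = 10^-0.28 = 0.5248.
Fraction as HOCl = 1 / (1 + 0.5248) = 0.6558.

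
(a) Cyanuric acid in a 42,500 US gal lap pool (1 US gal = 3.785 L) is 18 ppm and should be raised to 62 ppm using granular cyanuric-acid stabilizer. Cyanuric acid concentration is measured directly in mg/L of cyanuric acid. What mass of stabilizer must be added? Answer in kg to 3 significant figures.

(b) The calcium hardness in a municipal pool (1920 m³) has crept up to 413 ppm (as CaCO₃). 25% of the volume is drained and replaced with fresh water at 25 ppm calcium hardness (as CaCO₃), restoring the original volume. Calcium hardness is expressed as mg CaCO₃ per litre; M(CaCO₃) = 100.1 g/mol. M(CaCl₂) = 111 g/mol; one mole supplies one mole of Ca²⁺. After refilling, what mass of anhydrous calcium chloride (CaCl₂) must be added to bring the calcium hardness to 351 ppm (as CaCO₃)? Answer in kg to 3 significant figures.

(a) Volume: 42,500 US gal × 3.785 L/gal = 160,862 L.
(a) CYA to add: (62 − 18) = 44 mg/L × 160,862 L = 7078 g cyanuric acid.

(b) Volume: 1920 m³ = 1,920,000 L.
(b) After draining 25% and refilling: 413 × 0.75 + 25 × 0.25 = 316 ppm.
(b) Deficit to target: 351 − 316 = 35 mg/L.
(b) As CaCO₃: 35 mg/L × 1,920,000 L = 67,200 g; ÷ 100.1 = 671.3 mol Ca²⁺.
(b) Mass: 671.3 × 111 = 74,520 g.

(a) 7.08 kg; (b) 74.5 kg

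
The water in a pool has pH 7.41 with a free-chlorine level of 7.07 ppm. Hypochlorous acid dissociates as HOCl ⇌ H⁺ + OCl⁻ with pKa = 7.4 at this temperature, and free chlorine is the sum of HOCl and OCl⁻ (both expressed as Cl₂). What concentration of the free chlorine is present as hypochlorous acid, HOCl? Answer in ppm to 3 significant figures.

3.49 ppm

[OCl⁻]/[HOCl] = 10^(pH − pKa) = 10^(7.41 − 7.4) = 10^0.01 = 1.023.
Fraction as HOCl = 1 / (1 + 1.023) = 0.4942.
HOCl = 0.4942 × 7.07 ppm = 3.494 ppm.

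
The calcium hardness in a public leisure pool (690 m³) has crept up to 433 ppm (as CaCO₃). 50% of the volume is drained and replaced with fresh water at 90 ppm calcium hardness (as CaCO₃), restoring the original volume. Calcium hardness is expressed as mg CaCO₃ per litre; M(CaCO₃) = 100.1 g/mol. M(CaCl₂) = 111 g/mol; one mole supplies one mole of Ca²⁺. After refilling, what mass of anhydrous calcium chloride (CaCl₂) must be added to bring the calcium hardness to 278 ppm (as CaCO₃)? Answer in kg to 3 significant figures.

Volume: 690 m³ = 690,000 L.
After draining 50% and refilling: 433 × 0.50 + 90 × 0.50 = 261.5 ppm.
Deficit to target: 278 − 261.5 = 16.5 mg/L.
As CaCO₃: 16.5 mg/L × 690,000 L = 11,380 g; ÷ 100.1 = 113.7 mol Ca²⁺.
Mass: 113.7 × 111 = 12,620 g.

12.6 kg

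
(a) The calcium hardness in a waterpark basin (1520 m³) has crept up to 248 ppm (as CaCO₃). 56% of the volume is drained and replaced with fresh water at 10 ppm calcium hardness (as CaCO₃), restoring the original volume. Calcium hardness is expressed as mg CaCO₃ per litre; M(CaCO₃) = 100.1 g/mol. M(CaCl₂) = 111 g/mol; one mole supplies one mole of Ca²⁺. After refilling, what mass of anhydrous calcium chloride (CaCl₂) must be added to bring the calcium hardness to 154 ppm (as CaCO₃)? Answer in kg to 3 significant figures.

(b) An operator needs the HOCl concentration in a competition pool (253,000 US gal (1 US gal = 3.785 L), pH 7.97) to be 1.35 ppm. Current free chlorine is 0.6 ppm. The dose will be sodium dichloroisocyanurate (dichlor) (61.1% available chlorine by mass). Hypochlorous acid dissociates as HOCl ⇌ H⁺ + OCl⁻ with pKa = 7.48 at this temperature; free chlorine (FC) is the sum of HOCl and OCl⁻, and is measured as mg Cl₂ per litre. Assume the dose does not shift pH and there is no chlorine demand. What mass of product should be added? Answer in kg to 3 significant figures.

(a) 66.2 kg; (b) 7.71 kg

(a) Volume: 1520 m³ = 1,520,000 L.
(a) After draining 56% and refilling: 248 × 0.44 + 10 × 0.56 = 114.72 ppm.
(a) Deficit to target: 154 − 114.72 = 39.28 mg/L.
(a) As CaCO₃: 39.28 mg/L × 1,520,000 L = 59,710 g; ÷ 100.1 = 596.5 mol Ca²⁺.
(a) Mass: 596.5 × 111 = 66,210 g.

(b) Volume: 253,000 US gal × 3.785 L/gal = 957,605 L.
(b) [OCl⁻]/[HOCl] = 10^(pH − pKa) = 10^(7.97 − 7.48) = 3.09; fraction as HOCl = 1/(1 + 3.09) = 0.2445.
(b) Free chlorine required for 1.35 ppm HOCl: 1.35 / 0.2445 = 5.522 ppm.
(b) FC to add: 5.522 − 0.6 = 4.922 mg/L as Cl₂.
(b) Cl₂ equivalent: 4.922 mg/L × 957,605 L = 4713 g.
(b) Product at 61.1% available Cl: 4713 / 0.611 = 7714 g.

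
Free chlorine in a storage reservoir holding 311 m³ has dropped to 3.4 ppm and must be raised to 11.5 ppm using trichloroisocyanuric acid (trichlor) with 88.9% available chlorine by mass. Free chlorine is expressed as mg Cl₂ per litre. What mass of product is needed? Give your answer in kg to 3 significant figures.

Volume: 311 m³ = 311,000 L.
Chlorine deficit: 11.5 − 3.4 = 8.1 ppm = 8.1 mg/L as Cl₂.
Cl₂ equivalent needed: 8.1 mg/L × 311,000 L = 2,519,000 mg = 2519 g.
Product at 88.9% available chlorine: 2519 / 0.889 = 2834 g.

2.83 kg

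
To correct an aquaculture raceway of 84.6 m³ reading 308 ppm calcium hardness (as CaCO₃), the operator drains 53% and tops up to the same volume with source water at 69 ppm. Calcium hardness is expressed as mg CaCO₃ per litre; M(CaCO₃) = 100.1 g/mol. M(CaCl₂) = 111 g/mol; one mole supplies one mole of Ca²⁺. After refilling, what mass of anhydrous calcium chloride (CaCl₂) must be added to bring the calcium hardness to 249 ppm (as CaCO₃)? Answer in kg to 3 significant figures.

Volume: 84.6 m³ = 84,600 L.
After draining 53% and refilling: 308 × 0.47 + 69 × 0.53 = 181.33 ppm.
Deficit to target: 249 − 181.33 = 67.67 mg/L.
As CaCO₃: 67.67 mg/L × 84,600 L = 5725 g; ÷ 100.1 = 57.19 mol Ca²⁺.
Mass: 57.19 × 111 = 6348 g.

6.35 kg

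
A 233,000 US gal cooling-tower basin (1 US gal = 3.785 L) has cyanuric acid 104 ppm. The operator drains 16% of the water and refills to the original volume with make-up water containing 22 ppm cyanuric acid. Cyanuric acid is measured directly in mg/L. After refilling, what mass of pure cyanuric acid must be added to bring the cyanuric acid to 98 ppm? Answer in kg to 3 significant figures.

Volume: 233,000 US gal × 3.785 L/gal = 881,905 L.
After draining 16% and refilling: 104 × 0.84 + 22 × 0.16 = 90.88 ppm.
Deficit to target: 98 − 90.88 = 7.12 mg/L.
Mass: 7.12 mg/L × 881,905 L = 6279 g cyanuric acid.

6.28 kg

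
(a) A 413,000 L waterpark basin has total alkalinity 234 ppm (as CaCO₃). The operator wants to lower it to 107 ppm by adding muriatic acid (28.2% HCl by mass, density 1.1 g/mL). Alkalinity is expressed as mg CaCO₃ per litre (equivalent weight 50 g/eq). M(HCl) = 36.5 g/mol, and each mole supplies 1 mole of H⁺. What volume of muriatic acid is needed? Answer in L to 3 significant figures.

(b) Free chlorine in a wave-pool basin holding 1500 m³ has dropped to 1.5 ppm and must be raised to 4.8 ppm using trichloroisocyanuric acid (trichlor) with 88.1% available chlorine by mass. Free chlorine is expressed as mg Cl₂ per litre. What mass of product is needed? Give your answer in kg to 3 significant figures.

(a) Alkalinity to neutralize: (234 − 107) = 127 mg/L as CaCO₃ × 413,000 L = 52,450 g as CaCO₃.
(a) Equivalents of H⁺ required: 52,450 ÷ 50 g/eq = 1049 eq = 1049 mol HCl.
(a) Mass of HCl: 1049 × 36.5 = 38,290 g.
(a) Mass of 28.2% solution: 38,290 / 0.282 = 135,800 g.
(a) Volume: 135,800 g ÷ 1.1 g/mL = 123,400 mL.

(b) Volume: 1500 m³ = 1,500,000 L.
(b) Chlorine deficit: 4.8 − 1.5 = 3.3 ppm = 3.3 mg/L as Cl₂.
(b) Cl₂ equivalent needed: 3.3 mg/L × 1,500,000 L = 4,950,000 mg = 4950 g.
(b) Product at 88.1% available chlorine: 4950 / 0.881 = 5619 g.

(a) 123 L; (b) 5.62 kg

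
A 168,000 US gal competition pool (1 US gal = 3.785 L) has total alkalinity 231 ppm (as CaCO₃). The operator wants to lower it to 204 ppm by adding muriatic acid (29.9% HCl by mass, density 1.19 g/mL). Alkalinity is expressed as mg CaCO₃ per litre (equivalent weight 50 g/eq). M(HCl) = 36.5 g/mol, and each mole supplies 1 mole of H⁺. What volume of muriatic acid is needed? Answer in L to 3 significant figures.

Volume: 168,000 US gal × 3.785 L/gal = 635,880 L.
Alkalinity to neutralize: (231 − 204) = 27 mg/L as CaCO₃ × 635,880 L = 17,170 g as CaCO₃.
Equivalents of H⁺ required: 17,170 ÷ 50 g/eq = 343.4 eq = 343.4 mol HCl.
Mass of HCl: 343.4 × 36.5 = 12,530 g.
Mass of 29.9% solution: 12,530 / 0.299 = 41,920 g.
Volume: 41,920 g ÷ 1.19 g/mL = 35,220 mL.

35.2 L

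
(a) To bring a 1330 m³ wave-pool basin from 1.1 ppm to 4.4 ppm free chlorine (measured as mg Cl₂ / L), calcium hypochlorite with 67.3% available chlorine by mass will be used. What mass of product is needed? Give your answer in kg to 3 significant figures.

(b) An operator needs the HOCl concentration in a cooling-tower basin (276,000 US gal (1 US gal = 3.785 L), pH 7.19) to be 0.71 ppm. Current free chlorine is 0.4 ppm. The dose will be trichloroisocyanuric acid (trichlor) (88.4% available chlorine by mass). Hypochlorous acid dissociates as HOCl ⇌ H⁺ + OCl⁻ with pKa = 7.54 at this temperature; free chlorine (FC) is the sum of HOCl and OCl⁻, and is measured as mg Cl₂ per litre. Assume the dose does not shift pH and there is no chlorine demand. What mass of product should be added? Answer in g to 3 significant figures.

(a) Volume: 1330 m³ = 1,330,000 L.
(a) Chlorine deficit: 4.4 − 1.1 = 3.3 ppm = 3.3 mg/L as Cl₂.
(a) Cl₂ equivalent needed: 3.3 mg/L × 1,330,000 L = 4,389,000 mg = 4389 g.
(a) Product at 67.3% available chlorine: 4389 / 0.673 = 6522 g.

(b) Volume: 276,000 US gal × 3.785 L/gal = 1,044,660 L.
(b) [OCl⁻]/[HOCl] = 10^(pH − pKa) = 10^(7.19 − 7.54) = 0.4467; fraction as HOCl = 1/(1 + 0.4467) = 0.6912.
(b) Free chlorine required for 0.71 ppm HOCl: 0.71 / 0.6912 = 1.027 ppm.
(b) FC to add: 1.027 − 0.4 = 0.6271 mg/L as Cl₂.
(b) Cl₂ equivalent: 0.6271 mg/L × 1,044,660 L = 655.2 g.
(b) Product at 88.4% available Cl: 655.2 / 0.884 = 741.1 g.

(a) 6.52 kg; (b) 741 g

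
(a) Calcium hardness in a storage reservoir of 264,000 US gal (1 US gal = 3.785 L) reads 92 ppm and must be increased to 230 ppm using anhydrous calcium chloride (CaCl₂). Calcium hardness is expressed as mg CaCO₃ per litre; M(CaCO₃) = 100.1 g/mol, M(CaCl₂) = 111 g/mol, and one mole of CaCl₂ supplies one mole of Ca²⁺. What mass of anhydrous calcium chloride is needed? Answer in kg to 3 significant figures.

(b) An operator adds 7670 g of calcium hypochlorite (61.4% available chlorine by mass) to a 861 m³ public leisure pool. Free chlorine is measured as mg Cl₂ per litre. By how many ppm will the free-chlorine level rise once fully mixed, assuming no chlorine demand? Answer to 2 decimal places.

(a) Volume: 264,000 US gal × 3.785 L/gal = 999,240 L.
(a) Hardness to add: (230 − 92) = 138 mg/L as CaCO₃ × 999,240 L = 137,900 g as CaCO₃.
(a) Moles of Ca²⁺ (1 mol Ca²⁺ ≡ 1 mol CaCO₃): 137,900 / 100.1 g/mol = 1378 mol.
(a) Mass of CaCl₂: 1378 × 111 = 152,900 g.

(b) Volume: 861 m³ = 861,000 L.
(b) Available chlorine delivered: 7670 g × 0.614 = 4709 g as Cl₂.
(b) Concentration rise: 4709 g / 861,000 L = 5.47 mg/L = 5.47 ppm.

(a) 153 kg; (b) 5.47 ppm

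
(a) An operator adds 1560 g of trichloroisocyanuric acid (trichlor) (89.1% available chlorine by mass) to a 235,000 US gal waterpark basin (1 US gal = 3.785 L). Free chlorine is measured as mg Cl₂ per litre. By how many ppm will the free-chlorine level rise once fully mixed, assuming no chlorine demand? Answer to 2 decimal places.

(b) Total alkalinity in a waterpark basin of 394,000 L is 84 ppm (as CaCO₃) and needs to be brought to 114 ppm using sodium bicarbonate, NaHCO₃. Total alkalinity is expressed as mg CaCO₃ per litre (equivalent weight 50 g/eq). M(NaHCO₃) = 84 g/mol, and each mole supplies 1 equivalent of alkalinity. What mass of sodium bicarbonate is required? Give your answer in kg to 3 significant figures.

(a) Volume: 235,000 US gal × 3.785 L/gal = 889,475 L.
(a) Available chlorine delivered: 1560 g × 0.891 = 1390 g as Cl₂.
(a) Concentration rise: 1390 g / 889,475 L = 1.563 mg/L = 1.56 ppm.

(b) Alkalinity to add: (114 − 84) = 30 mg/L as CaCO₃ × 394,000 L = 11,820 g as CaCO₃.
(b) Equivalents: 11,820 g ÷ 50 g/eq = 236.4 eq.
(b) NaHCO₃ supplies 1 eq per mole → 236.4 mol.
(b) Mass: 236.4 mol × 84 g/mol = 19,860 g.

(a) 1.56 ppm; (b) 19.9 kg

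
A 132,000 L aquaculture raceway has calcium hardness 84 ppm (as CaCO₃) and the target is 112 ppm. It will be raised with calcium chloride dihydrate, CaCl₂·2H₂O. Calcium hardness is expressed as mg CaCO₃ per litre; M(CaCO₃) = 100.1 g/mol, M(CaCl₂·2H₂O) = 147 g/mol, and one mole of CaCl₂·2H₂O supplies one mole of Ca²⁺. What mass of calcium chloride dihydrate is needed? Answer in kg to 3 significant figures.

5.43 kg

Hardness to add: (112 − 84) = 28 mg/L as CaCO₃ × 132,000 L = 3696 g as CaCO₃.
Moles of Ca²⁺ (1 mol Ca²⁺ ≡ 1 mol CaCO₃): 3696 / 100.1 g/mol = 36.92 mol.
Mass of CaCl₂·2H₂O: 36.92 × 147 = 5428 g.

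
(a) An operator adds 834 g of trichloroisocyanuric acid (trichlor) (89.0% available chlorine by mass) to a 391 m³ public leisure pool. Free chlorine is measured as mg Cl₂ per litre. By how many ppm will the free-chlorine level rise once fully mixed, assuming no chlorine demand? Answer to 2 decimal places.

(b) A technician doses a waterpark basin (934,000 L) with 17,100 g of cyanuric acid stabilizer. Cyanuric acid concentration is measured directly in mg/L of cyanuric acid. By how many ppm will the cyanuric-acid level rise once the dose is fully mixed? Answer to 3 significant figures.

(a) Volume: 391 m³ = 391,000 L.
(a) Available chlorine delivered: 834 g × 0.89 = 742.3 g as Cl₂.
(a) Concentration rise: 742.3 g / 391,000 L = 1.898 mg/L = 1.90 ppm.

(b) Rise: 17,100 g / 934,000 L × 1000 = 18.31 mg/L.

(a) 1.90 ppm; (b) 18.3 ppm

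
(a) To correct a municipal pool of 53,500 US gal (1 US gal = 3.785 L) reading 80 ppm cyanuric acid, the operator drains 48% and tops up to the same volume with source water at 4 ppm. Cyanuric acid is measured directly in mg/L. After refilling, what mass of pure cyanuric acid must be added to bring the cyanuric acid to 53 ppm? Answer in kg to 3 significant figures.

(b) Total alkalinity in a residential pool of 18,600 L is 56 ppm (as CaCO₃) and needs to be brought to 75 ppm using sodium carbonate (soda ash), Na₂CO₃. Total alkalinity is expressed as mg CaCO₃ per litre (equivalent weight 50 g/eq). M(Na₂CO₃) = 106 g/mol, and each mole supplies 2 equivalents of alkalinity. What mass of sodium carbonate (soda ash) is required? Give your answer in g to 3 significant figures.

(a) Volume: 53,500 US gal × 3.785 L/gal = 202,498 L.
(a) After draining 48% and refilling: 80 × 0.52 + 4 × 0.48 = 43.52 ppm.
(a) Deficit to target: 53 − 43.52 = 9.48 mg/L.
(a) Mass: 9.48 mg/L × 202,498 L = 1920 g cyanuric acid.

(b) Alkalinity to add: (75 − 56) = 19 mg/L as CaCO₃ × 18,600 L = 353.4 g as CaCO₃.
(b) Equivalents: 353.4 g ÷ 50 g/eq = 7.068 eq.
(b) Each mole of Na₂CO₃ supplies 2 eq, so 7.068 / 2 = 3.534 mol.
(b) Mass: 3.534 mol × 106 g/mol = 374.6 g.

(a) 1.92 kg; (b) 375 g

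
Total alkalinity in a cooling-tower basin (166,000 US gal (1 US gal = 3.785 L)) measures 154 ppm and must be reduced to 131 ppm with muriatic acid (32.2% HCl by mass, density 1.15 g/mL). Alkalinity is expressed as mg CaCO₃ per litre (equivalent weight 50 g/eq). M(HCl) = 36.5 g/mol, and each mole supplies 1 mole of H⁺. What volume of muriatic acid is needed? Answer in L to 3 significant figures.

28.5 L

Volume: 166,000 US gal × 3.785 L/gal = 628,310 L.
Alkalinity to neutralize: (154 − 131) = 23 mg/L as CaCO₃ × 628,310 L = 14,450 g as CaCO₃.
Equivalents of H⁺ required: 14,450 ÷ 50 g/eq = 289 eq = 289 mol HCl.
Mass of HCl: 289 × 36.5 = 10,550 g.
Mass of 32.2% solution: 10,550 / 0.322 = 32,760 g.
Volume: 32,760 g ÷ 1.15 g/mL = 28,490 mL.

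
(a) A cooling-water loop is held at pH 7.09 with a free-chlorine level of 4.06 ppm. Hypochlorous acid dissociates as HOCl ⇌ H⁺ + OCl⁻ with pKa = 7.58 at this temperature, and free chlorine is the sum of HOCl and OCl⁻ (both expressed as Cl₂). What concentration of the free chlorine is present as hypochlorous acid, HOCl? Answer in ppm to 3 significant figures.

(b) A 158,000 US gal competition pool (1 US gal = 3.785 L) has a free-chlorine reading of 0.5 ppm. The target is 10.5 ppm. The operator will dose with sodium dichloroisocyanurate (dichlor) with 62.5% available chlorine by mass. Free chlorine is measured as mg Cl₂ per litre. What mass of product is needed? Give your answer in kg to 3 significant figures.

(a) 3.07 ppm; (b) 9.57 kg

(a) [OCl⁻]/[HOCl] = 10^(pH − pKa) = 10^(7.09 − 7.58) = 10^-0.49 = 0.3236.
(a) Fraction as HOCl = 1 / (1 + 0.3236) = 0.7555.
(a) HOCl = 0.7555 × 4.06 ppm = 3.067 ppm.

(b) Volume: 158,000 US gal × 3.785 L/gal = 598,030 L.
(b) Chlorine deficit: 10.5 − 0.5 = 10 ppm = 10 mg/L as Cl₂.
(b) Cl₂ equivalent needed: 10 mg/L × 598,030 L = 5,980,000 mg = 5980 g.
(b) Product at 62.5% available chlorine: 5980 / 0.625 = 9568 g.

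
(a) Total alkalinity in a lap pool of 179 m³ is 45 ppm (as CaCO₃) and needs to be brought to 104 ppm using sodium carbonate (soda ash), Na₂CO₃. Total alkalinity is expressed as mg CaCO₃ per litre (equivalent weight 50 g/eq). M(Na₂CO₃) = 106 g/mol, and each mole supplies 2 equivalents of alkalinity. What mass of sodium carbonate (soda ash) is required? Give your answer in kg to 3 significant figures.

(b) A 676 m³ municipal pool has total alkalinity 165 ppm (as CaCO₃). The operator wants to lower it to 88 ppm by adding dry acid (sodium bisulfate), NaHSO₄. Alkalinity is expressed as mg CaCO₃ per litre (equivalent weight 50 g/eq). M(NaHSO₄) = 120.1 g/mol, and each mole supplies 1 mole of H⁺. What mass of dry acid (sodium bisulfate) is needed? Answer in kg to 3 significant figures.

(a) Volume: 179 m³ = 179,000 L.
(a) Alkalinity to add: (104 − 45) = 59 mg/L as CaCO₃ × 179,000 L = 10,560 g as CaCO₃.
(a) Equivalents: 10,560 g ÷ 50 g/eq = 211.2 eq.
(a) Each mole of Na₂CO₃ supplies 2 eq, so 211.2 / 2 = 105.6 mol.
(a) Mass: 105.6 mol × 106 g/mol = 11,190 g.

(b) Volume: 676 m³ = 676,000 L.
(b) Alkalinity to neutralize: (165 − 88) = 77 mg/L as CaCO₃ × 676,000 L = 52,050 g as CaCO₃.
(b) Equivalents of H⁺ required: 52,050 ÷ 50 g/eq = 1041 eq = 1041 mol NaHSO₄.
(b) Mass of NaHSO₄: 1041 × 120.1 = 125,000 g.

(a) 11.2 kg; (b) 125 kg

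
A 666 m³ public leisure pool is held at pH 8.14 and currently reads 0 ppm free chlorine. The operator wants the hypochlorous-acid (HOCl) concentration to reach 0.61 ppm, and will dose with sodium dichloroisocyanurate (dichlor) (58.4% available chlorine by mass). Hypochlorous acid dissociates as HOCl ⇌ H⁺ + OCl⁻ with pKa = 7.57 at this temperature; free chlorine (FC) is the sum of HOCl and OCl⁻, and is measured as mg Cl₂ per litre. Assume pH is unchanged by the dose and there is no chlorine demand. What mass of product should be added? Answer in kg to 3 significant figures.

3.28 kg

Volume: 666 m³ = 666,000 L.
[OCl⁻]/[HOCl] = 10^(pH − pKa) = 10^(8.14 − 7.57) = 3.715; fraction as HOCl = 1/(1 + 3.715) = 0.2121.
Free chlorine required for 0.61 ppm HOCl: 0.61 / 0.2121 = 2.876 ppm.
FC to add: 2.876 − 0 = 2.876 mg/L as Cl₂.
Cl₂ equivalent: 2.876 mg/L × 666,000 L = 1916 g.
Product at 58.4% available Cl: 1916 / 0.584 = 3280 g.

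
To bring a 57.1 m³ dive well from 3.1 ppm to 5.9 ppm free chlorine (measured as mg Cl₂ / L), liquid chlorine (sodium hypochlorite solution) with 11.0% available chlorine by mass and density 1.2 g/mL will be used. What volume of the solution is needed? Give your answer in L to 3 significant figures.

1.21 L

Volume: 57.1 m³ = 57,100 L.
Chlorine deficit: 5.9 − 3.1 = 2.8 ppm = 2.8 mg/L as Cl₂.
Cl₂ equivalent needed: 2.8 mg/L × 57,100 L = 159,900 mg = 159.9 g.
Product at 11.0% available chlorine: 159.9 / 0.11 = 1453 g.
Volume at density 1.2 g/mL: 1453 g ÷ 1.2 g/mL = 1211 mL.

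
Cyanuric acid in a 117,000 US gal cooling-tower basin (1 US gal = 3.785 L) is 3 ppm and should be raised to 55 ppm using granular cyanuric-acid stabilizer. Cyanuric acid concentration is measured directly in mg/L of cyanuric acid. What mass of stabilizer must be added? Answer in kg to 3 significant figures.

23.0 kg

Volume: 117,000 US gal × 3.785 L/gal = 442,845 L.
CYA to add: (55 − 3) = 52 mg/L × 442,845 L = 23,030 g cyanuric acid.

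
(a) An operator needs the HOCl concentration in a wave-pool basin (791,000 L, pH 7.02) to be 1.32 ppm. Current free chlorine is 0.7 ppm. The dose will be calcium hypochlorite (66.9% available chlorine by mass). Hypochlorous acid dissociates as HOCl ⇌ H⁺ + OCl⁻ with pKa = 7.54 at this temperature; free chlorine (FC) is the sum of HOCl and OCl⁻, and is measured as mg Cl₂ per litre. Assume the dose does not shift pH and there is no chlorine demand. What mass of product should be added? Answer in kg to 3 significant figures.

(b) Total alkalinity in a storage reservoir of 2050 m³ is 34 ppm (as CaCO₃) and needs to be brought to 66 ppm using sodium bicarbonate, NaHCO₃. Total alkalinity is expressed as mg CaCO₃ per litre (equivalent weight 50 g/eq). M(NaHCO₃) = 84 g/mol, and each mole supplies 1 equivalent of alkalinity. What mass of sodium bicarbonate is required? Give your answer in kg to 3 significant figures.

(a) [OCl⁻]/[HOCl] = 10^(pH − pKa) = 10^(7.02 − 7.54) = 0.302; fraction as HOCl = 1/(1 + 0.302) = 0.7681.
(a) Free chlorine required for 1.32 ppm HOCl: 1.32 / 0.7681 = 1.719 ppm.
(a) FC to add: 1.719 − 0.7 = 1.019 mg/L as Cl₂.
(a) Cl₂ equivalent: 1.019 mg/L × 791,000 L = 805.7 g.
(a) Product at 66.9% available Cl: 805.7 / 0.669 = 1204 g.

(b) Volume: 2050 m³ = 2,050,000 L.
(b) Alkalinity to add: (66 − 34) = 32 mg/L as CaCO₃ × 2,050,000 L = 65,600 g as CaCO₃.
(b) Equivalents: 65,600 g ÷ 50 g/eq = 1312 eq.
(b) NaHCO₃ supplies 1 eq per mole → 1312 mol.
(b) Mass: 1312 mol × 84 g/mol = 110,200 g.

(a) 1.20 kg; (b) 110 kg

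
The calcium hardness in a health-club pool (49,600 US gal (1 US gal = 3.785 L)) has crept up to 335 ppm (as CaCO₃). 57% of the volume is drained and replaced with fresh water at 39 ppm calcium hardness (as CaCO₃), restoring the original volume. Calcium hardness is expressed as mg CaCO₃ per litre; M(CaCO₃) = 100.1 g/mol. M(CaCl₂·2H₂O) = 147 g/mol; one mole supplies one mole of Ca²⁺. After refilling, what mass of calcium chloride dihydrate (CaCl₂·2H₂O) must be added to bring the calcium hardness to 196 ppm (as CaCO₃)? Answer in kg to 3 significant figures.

8.19 kg

Volume: 49,600 US gal × 3.785 L/gal = 187,736 L.
After draining 57% and refilling: 335 × 0.43 + 39 × 0.57 = 166.28 ppm.
Deficit to target: 196 − 166.28 = 29.72 mg/L.
As CaCO₃: 29.72 mg/L × 187,736 L = 5580 g; ÷ 100.1 = 55.74 mol Ca²⁺.
Mass: 55.74 × 147 = 8194 g.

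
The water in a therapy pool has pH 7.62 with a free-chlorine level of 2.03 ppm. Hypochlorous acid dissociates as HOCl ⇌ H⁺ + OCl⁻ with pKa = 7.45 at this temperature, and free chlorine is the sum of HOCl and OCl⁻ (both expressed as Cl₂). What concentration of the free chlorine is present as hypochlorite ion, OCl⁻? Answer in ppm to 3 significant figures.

1.21 ppm

[OCl⁻]/[HOCl] = 10^(pH − pKa) = 10^(7.62 − 7.45) = 10^0.17 = 1.479.
Fraction as HOCl = 1 / (1 + 1.479) = 0.4034.
OCl⁻ = (1 − 0.4034) × 2.03 ppm = 1.211 ppm.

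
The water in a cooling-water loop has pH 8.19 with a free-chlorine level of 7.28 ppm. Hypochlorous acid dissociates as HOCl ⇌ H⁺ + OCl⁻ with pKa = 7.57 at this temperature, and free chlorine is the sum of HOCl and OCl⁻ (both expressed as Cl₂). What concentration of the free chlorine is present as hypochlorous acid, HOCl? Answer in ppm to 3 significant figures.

[OCl⁻]/[HOCl] = 10^(pH − pKa) = 10^(8.19 − 7.57) = 10^0.62 = 4.169.
Fraction as HOCl = 1 / (1 + 4.169) = 0.1935.
HOCl = 0.1935 × 7.28 ppm = 1.408 ppm.

1.41 ppm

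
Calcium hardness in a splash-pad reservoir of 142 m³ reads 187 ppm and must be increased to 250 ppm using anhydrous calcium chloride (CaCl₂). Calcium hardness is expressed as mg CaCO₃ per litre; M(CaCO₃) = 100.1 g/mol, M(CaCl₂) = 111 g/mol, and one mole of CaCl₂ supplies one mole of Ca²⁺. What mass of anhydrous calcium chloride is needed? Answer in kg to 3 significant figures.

9.92 kg

Volume: 142 m³ = 142,000 L.
Hardness to add: (250 − 187) = 63 mg/L as CaCO₃ × 142,000 L = 8946 g as CaCO₃.
Moles of Ca²⁺ (1 mol Ca²⁺ ≡ 1 mol CaCO₃): 8946 / 100.1 g/mol = 89.37 mol.
Mass of CaCl₂: 89.37 × 111 = 9920 g.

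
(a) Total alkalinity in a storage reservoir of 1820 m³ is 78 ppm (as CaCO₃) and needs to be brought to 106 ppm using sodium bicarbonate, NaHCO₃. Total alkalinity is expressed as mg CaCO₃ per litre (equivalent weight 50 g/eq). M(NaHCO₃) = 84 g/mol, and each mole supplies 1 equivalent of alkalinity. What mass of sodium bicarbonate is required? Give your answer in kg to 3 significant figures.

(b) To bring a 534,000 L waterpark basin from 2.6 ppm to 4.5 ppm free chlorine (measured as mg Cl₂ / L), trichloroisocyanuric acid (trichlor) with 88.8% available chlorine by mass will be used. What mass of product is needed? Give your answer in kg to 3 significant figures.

(a) 85.6 kg; (b) 1.14 kg

(a) Volume: 1820 m³ = 1,820,000 L.
(a) Alkalinity to add: (106 − 78) = 28 mg/L as CaCO₃ × 1,820,000 L = 50,960 g as CaCO₃.
(a) Equivalents: 50,960 g ÷ 50 g/eq = 1019 eq.
(a) NaHCO₃ supplies 1 eq per mole → 1019 mol.
(a) Mass: 1019 mol × 84 g/mol = 85,610 g.

(b) Chlorine deficit: 4.5 − 2.6 = 1.9 ppm = 1.9 mg/L as Cl₂.
(b) Cl₂ equivalent needed: 1.9 mg/L × 534,000 L = 1,015,000 mg = 1015 g.
(b) Product at 88.8% available chlorine: 1015 / 0.888 = 1143 g.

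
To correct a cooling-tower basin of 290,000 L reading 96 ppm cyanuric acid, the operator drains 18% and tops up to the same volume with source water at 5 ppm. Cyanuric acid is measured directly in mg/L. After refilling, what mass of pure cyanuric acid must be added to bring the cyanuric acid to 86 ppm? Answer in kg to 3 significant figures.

After draining 18% and refilling: 96 × 0.82 + 5 × 0.18 = 79.62 ppm.
Deficit to target: 86 − 79.62 = 6.38 mg/L.
Mass: 6.38 mg/L × 290,000 L = 1850 g cyanuric acid.

1.85 kg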